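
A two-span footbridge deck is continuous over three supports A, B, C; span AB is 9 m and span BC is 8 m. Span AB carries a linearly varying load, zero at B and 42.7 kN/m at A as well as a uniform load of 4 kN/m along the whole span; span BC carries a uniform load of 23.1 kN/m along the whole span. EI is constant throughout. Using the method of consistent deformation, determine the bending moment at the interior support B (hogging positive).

Take M_B as the redundant. Released structure: two simple spans AB and BC with a hinge at B.
Discontinuity in slope at B on the released structure — sum the simple-span end rotations:
  span AB: triangular load, peak 42.7: 7w₀L³/(360EI) = 605.3/EI
  span AB: UDL 4: wL³/(24EI) = 121.5/EI
  span BC: UDL 23.1: wL³/(24EI) = 492.8/EI
  relative rotation θ_0 = (726.8 + 492.8)/EI = 1220/EI
A unit hogging moment at B produces rotation L₁/(3EI) + L₂/(3EI) = 5.667/EI.
Slope continuity at B: θ_0 = M_B·5.667/EI, so M_B = 1220/5.667 = 215.2 kN·m (hogging).

M_B = 215.2 kN·m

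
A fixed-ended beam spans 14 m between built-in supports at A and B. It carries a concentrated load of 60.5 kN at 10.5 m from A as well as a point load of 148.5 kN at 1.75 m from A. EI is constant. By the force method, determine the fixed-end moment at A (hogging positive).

Release both end moments; the primary structure is a simply-supported span AB with redundants M_A and M_B.
Simple-span end rotations at A and B under the given loads:
  at A: point load 60.5 at a = 10.5: Pab(L + b)/(6LEI) = 463.2/EI
  at B: point load 60.5 at a = 10.5: Pab(L + a)/(6LEI) = 648.5/EI
  at A: point load 148.5 at a = 1.75: Pab(L + b)/(6LEI) = 994.8/EI
  at B: point load 148.5 at a = 1.75: Pab(L + a)/(6LEI) = 596.9/EI
  θ_A0 = 1458/EI,  θ_B0 = 1245/EI
Flexibility coefficients: a unit moment at one end gives L/(3EI) there and L/(6EI) at the far end, so f₁₁ = f₂₂ = 4.667/EI and f₁₂ = f₂₁ = 2.333/EI.
Compatibility — zero rotation at each built-in end:
  4.667 M_A + 2.333 M_B = 1458
  2.333 M_A + 4.667 M_B = 1245
Solving the pair gives M_A = 238.7 kN·m and M_B = 147.5 kN·m (hogging).

M_A = 238.7 kN·m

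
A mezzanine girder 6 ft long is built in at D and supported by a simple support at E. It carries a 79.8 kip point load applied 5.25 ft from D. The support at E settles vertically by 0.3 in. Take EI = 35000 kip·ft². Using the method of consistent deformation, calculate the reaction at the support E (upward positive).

Release the roller at E. Primary structure: cantilever fixed at D.
Downward deflection at the released point E due to the loads:
  point load 79.8 at a = 5.25: Pa²(3L − a)/(6EI) = 4674/EI
Tip deflection under a unit load at E: L³/(3EI) = 72/EI.
With EI = 35000 kip·ft²: δ_0 = 0.13354 ft and δ_{EE} = 0.002057 ft/kip.
Compatibility — the beam at E must follow the support down by 0.025 ft: δ_0 − R_E·δ_{EE} = 0.025, so R_E = (0.13354 − 0.025)/0.002057 = 52.76 kip.

R_E = 52.76 kip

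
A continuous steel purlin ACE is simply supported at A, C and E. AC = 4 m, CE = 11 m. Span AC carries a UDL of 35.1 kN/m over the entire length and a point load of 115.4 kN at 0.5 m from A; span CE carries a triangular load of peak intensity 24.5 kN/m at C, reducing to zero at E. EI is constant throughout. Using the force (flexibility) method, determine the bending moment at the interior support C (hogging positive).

Release continuity at C by inserting a hinge; the redundant is the internal moment M_C. The primary structure is two simply-supported spans AC and CE.
Rotations at C on the released spans (each span's end-slope, ×1/EI):
  span AC: UDL 35.1: wL³/(24EI) = 93.6/EI
  span AC: point load 115.4 at a = 0.5: Pab(L + a)/(6LEI) = 37.87/EI
  span CE: triangular load, peak 24.5: w₀L³/(45EI) = 724.7/EI
  relative rotation θ_0 = (131.5 + 724.7)/EI = 856.1/EI
A unit hogging moment at C produces rotation L₁/(3EI) + L₂/(3EI) = 5/EI.
Slope continuity at C: θ_0 = M_C·5/EI, so M_C = 856.1/5 = 171.2 kN·m (hogging).

M_C = 171.2 kN·m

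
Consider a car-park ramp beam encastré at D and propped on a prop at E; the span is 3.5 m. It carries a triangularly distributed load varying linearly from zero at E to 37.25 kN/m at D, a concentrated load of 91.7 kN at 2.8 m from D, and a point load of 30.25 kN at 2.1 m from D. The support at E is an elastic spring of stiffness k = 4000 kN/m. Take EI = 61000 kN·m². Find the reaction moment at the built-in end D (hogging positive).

Release the roller at E. Primary structure: cantilever fixed at D.
Free-end deflection of the primary structure under the applied loading (downward +):
  triangular load, peak 37.25 at the fixed end: w₀L⁴/(30EI) = 186.3/EI
  point load 91.7 at a = 2.8: Pa²(3L − a)/(6EI) = 922.6/EI
  point load 30.25 at a = 2.1: Pa²(3L − a)/(6EI) = 186.8/EI
  δ_0 = 1296/EI
Tip deflection under a unit load at E: L³/(3EI) = 14.29/EI.
With EI = 61000 kN·m²: δ_0 = 0.021241 m and δ_{EE} = 0.000234 m/kN.
Compatibility — the spring shortens by R_E/k under the reaction it provides: δ_0 − R_E·δ_{EE} = R_E/k. With 1/k = 0.00025 m/kN, R_E = δ_0 / (δ_{EE} + 1/k) = 0.021241 / (0.000234 + 0.00025) = 43.86 kN.
Moment equilibrium about D: M_D = Σ(load moments about D) − R_E·L = 396.3 − 43.86×3.5 = 242.8 kN·m.

M_D = 242.8 kN·m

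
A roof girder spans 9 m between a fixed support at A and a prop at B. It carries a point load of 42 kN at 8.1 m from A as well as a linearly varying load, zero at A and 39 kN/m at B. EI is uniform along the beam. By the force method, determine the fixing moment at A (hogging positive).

M_A = 203 kN·m

Choose R_B as the redundant. The primary structure is the cantilever fixed at A.
Downward deflection at the released point B due to the loads:
  point load 42 at a = 8.1: Pa²(3L − a)/(6EI) = 8680/EI
  triangular load, peak 39 at the free end: 11w₀L⁴/(120EI) = 23456/EI
  δ_0 = 32136/EI
Flexibility coefficient — unit upward force at B: δ_{BB} = L³/(3EI) = 243/EI.
The prop prevents deflection at B: R_B = δ_0/δ_{BB} = 32136/243 = 132.2 kN.
Moment equilibrium about A: M_A = Σ(load moments about A) − R_B·L = 1393 − 132.2×9 = 203 kN·m.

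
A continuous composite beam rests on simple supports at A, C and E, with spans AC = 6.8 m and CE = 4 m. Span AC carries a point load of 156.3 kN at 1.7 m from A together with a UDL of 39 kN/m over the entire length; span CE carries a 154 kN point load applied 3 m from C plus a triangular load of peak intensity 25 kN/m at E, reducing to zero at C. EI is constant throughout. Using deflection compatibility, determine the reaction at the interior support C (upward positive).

R_C = 328.4 kN

Insert a hinge at C; M_C is the redundant, and each span becomes simply supported.
Discontinuity in slope at C on the released structure — sum the simple-span end rotations:
  span AC: point load 156.3 at a = 1.7: Pab(L + a)/(6LEI) = 282.3/EI
  span AC: UDL 39: wL³/(24EI) = 511/EI
  span CE: point load 154 at a = 3: Pab(L + b)/(6LEI) = 96.25/EI
  span CE: triangular load, peak 25: 7w₀L³/(360EI) = 31.11/EI
  relative rotation θ_0 = (793.3 + 127.4)/EI = 920.6/EI
A unit hogging moment at C produces rotation L₁/(3EI) + L₂/(3EI) = 3.6/EI.
Slope continuity at C: θ_0 = M_C·3.6/EI, so M_C = 920.6/3.6 = 255.7 kN·m (hogging).
Span AC, ΣM about A with M_C applied at C: R_C^{AC}·6.8 = 1167 + 255.7, so R_C^{AC} = 209.3 kN and R_A = 421.5 − 209.3 = 212.2 kN.
Span CE, ΣM about E: R_C^{CE}·4 = 220.7 + 255.7, so R_C^{CE} = 119.1 kN and R_E = 204 − 119.1 = 84.9 kN.
R_C = 209.3 + 119.1 = 328.4 kN.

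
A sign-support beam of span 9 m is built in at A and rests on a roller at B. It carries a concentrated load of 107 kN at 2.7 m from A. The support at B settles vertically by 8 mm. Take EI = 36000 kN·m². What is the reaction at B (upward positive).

R_B = 11.82 kN

Remove the prop at B; the released (primary) structure is a cantilever built in at A.
Primary-structure tip deflection at B by superposition:
  point load 107 at a = 2.7: Pa²(3L − a)/(6EI) = 3159/EI
Flexibility coefficient — unit upward force at B: δ_{BB} = L³/(3EI) = 243/EI.
With EI = 36000 kN·m²: δ_0 = 0.087753 m and δ_{BB} = 0.00675 m/kN.
Compatibility — the beam at B must follow the support down by 0.008 m: δ_0 − R_B·δ_{BB} = 0.008, so R_B = (0.087753 − 0.008)/0.00675 = 11.82 kN.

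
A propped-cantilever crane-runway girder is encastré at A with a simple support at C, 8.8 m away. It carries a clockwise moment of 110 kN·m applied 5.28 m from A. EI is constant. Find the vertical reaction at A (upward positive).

R_A = -15.75 kN

Take the reaction at C as the redundant and release it; the primary structure is a cantilever fixed at A.
Deflection at C on the released cantilever, summing each load's contribution:
  clockwise couple 110 at a = 5.28: M₀a(2L − a)/(2EI) = 3578/EI
Flexibility coefficient — unit upward force at C: δ_{CC} = L³/(3EI) = 227.2/EI.
Compatibility at C: δ_0 − R_C·δ_{CC} = 0, so R_C = 3578/227.2 = 15.75 kN.
Vertical equilibrium: R_A = ΣP − R_C = 0 − 15.75 = -15.75 kN.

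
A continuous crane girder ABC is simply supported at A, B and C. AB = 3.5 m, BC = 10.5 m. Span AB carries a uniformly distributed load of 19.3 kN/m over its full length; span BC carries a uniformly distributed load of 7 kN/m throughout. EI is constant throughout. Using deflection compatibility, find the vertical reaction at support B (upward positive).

Release continuity at B by inserting a hinge; the redundant is the internal moment M_B. The primary structure is two simply-supported spans AB and BC.
Rotations at B on the released spans (each span's end-slope, ×1/EI):
  span AB: UDL 19.3: wL³/(24EI) = 34.48/EI
  span BC: UDL 7: wL³/(24EI) = 337.6/EI
  relative rotation θ_0 = (34.48 + 337.6)/EI = 372.1/EI
A unit hogging moment at B produces rotation L₁/(3EI) + L₂/(3EI) = 4.667/EI.
Compatibility: M_B·(L₁+L₂)/(3EI) = θ_0, giving M_B = 79.74 kN·m (hogging).
Span AB, ΣM about A with M_B applied at B: R_B^{AB}·3.5 = 118.2 + 79.74, so R_B^{AB} = 56.56 kN and R_A = 67.55 − 56.56 = 10.99 kN.
Span BC, ΣM about C: R_B^{BC}·10.5 = 385.9 + 79.74, so R_B^{BC} = 44.34 kN and R_C = 73.5 − 44.34 = 29.16 kN.
R_B = 56.56 + 44.34 = 100.9 kN.

R_B = 100.9 kN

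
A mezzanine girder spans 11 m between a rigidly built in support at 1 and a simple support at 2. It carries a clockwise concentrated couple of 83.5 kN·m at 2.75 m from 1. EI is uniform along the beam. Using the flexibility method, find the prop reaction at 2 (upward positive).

Release the roller at 2. Primary structure: cantilever fixed at 1.
Deflection at 2 on the released cantilever, summing each load's contribution:
  clockwise couple 83.5 at a = 2.75: M₀a(2L − a)/(2EI) = 2210/EI
Flexibility coefficient — unit upward force at 2: δ_{22} = L³/(3EI) = 443.7/EI.
The prop prevents deflection at 2: R_2 = δ_0/δ_{22} = 2210/443.7 = 4.982 kN.

R_2 = 4.982 kN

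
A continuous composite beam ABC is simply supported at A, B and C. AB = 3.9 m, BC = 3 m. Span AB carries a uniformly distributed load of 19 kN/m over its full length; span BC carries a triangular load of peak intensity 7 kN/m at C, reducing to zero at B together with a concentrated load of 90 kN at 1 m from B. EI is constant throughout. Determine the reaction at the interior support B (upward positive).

R_B = 126.4 kN

Take M_B as the redundant. Released structure: two simple spans AB and BC with a hinge at B.
Discontinuity in slope at B on the released structure — sum the simple-span end rotations:
  span AB: UDL 19: wL³/(24EI) = 46.96/EI
  span BC: triangular load, peak 7: 7w₀L³/(360EI) = 3.675/EI
  span BC: point load 90 at a = 1: Pab(L + b)/(6LEI) = 50/EI
  relative rotation θ_0 = (46.96 + 53.67)/EI = 100.6/EI
A unit hogging moment at B produces rotation L₁/(3EI) + L₂/(3EI) = 2.3/EI.
Compatibility: M_B·(L₁+L₂)/(3EI) = θ_0, giving M_B = 43.75 kN·m (hogging).
Span AB, ΣM about A with M_B applied at B: R_B^{AB}·3.9 = 144.5 + 43.75, so R_B^{AB} = 48.27 kN and R_A = 74.1 − 48.27 = 25.83 kN.
Span BC, ΣM about C: R_B^{BC}·3 = 190.5 + 43.75, so R_B^{BC} = 78.08 kN and R_C = 100.5 − 78.08 = 22.42 kN.
R_B = 48.27 + 78.08 = 126.4 kN.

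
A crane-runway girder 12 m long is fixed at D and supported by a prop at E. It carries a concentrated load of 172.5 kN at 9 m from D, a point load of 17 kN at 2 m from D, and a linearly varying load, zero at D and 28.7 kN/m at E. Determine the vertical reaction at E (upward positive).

Take the reaction at E as the redundant and release it; the primary structure is a cantilever fixed at D.
Deflection at E on the released cantilever, summing each load's contribution:
  point load 172.5 at a = 9: Pa²(3L − a)/(6EI) = 62876/EI
  point load 17 at a = 2: Pa²(3L − a)/(6EI) = 385.3/EI
  triangular load, peak 28.7 at the free end: 11w₀L⁴/(120EI) = 54553/EI
  δ_0 = 117815/EI
Flexibility coefficient — unit upward force at E: δ_{EE} = L³/(3EI) = 576/EI.
Compatibility at E: δ_0 − R_E·δ_{EE} = 0, so R_E = 117815/576 = 204.5 kN.

R_E = 204.5 kN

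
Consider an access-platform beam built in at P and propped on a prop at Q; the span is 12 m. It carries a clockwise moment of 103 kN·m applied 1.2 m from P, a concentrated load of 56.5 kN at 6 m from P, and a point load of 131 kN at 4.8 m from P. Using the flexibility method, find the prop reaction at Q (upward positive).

Release the roller at Q. Primary structure: cantilever fixed at P.
Deflection at Q on the released cantilever, summing each load's contribution:
  clockwise couple 103 at a = 1.2: M₀a(2L − a)/(2EI) = 1409/EI
  point load 56.5 at a = 6: Pa²(3L − a)/(6EI) = 10170/EI
  point load 131 at a = 4.8: Pa²(3L − a)/(6EI) = 15695/EI
  δ_0 = 27274/EI
Tip deflection under a unit load at Q: L³/(3EI) = 576/EI.
The prop prevents deflection at Q: R_Q = δ_0/δ_{QQ} = 27274/576 = 47.35 kN.

R_Q = 47.35 kN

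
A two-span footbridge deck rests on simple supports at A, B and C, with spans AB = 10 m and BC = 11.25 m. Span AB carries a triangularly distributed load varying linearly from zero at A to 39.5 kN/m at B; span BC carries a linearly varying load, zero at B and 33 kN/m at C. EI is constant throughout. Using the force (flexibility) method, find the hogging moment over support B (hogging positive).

M_B = 252.9 kN·m

Release continuity at B by inserting a hinge; the redundant is the internal moment M_B. The primary structure is two simply-supported spans AB and BC.
Rotations at B on the released spans (each span's end-slope, ×1/EI):
  span AB: triangular load, peak 39.5: w₀L³/(45EI) = 877.8/EI
  span BC: triangular load, peak 33: 7w₀L³/(360EI) = 913.6/EI
  relative rotation θ_0 = (877.8 + 913.6)/EI = 1791/EI
A unit hogging moment at B produces rotation L₁/(3EI) + L₂/(3EI) = 7.083/EI.
Slope continuity at B: θ_0 = M_B·7.083/EI, so M_B = 1791/7.083 = 252.9 kN·m (hogging).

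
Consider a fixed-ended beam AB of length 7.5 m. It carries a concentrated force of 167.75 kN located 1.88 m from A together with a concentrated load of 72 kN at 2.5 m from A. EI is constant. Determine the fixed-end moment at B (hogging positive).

M_B = 99.24 kN·m

Take the two fixed-end moments M_A, M_B as redundants; the released structure is the simple span AB.
On the primary (simply-supported) span, the end slopes from the loading are:
  at A: point load 167.75 at a = 1.88: Pab(L + b)/(6LEI) = 516.7/EI
  at B: point load 167.75 at a = 1.88: Pab(L + a)/(6LEI) = 369.4/EI
  at A: point load 72 at a = 2.5: Pab(L + b)/(6LEI) = 250/EI
  at B: point load 72 at a = 2.5: Pab(L + a)/(6LEI) = 200/EI
  θ_A0 = 766.7/EI,  θ_B0 = 569.4/EI
Flexibility coefficients: a unit moment at one end gives L/(3EI) there and L/(6EI) at the far end, so f₁₁ = f₂₂ = 2.5/EI and f₁₂ = f₂₁ = 1.25/EI.
Compatibility — zero rotation at each built-in end:
  2.5 M_A + 1.25 M_B = 766.7
  1.25 M_A + 2.5 M_B = 569.4
Solving the pair gives M_A = 257.1 kN·m and M_B = 99.24 kN·m (hogging).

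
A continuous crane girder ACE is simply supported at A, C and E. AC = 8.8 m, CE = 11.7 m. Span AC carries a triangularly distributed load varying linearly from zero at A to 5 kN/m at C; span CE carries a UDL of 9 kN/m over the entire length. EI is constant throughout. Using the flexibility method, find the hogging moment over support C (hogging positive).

Take M_C as the redundant. Released structure: two simple spans AC and CE with a hinge at C.
Rotations at C on the released spans (each span's end-slope, ×1/EI):
  span AC: triangular load, peak 5: w₀L³/(45EI) = 75.72/EI
  span CE: UDL 9: wL³/(24EI) = 600.6/EI
  relative rotation θ_0 = (75.72 + 600.6)/EI = 676.3/EI
A unit hogging moment at C produces rotation L₁/(3EI) + L₂/(3EI) = 6.833/EI.
Compatibility: M_C·(L₁+L₂)/(3EI) = θ_0, giving M_C = 98.97 kN·m (hogging).

M_C = 98.97 kN·m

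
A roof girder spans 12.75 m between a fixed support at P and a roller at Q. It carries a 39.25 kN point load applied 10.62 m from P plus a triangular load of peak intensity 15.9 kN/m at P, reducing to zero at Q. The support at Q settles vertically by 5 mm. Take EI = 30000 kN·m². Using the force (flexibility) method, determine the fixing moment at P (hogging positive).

M_P = 215.7 kN·m

Release the roller at Q. Primary structure: cantilever fixed at P.
Free-end deflection of the primary structure under the applied loading (downward +):
  point load 39.25 at a = 10.62: Pa²(3L − a)/(6EI) = 20385/EI
  triangular load, peak 15.9 at the fixed end: w₀L⁴/(30EI) = 14006/EI
  δ_0 = 34391/EI
Flexibility coefficient — unit upward force at Q: δ_{QQ} = L³/(3EI) = 690.9/EI.
With EI = 30000 kN·m²: δ_0 = 1.1464 m and δ_{QQ} = 0.02303 m/kN.
Compatibility — the beam at Q must follow the support down by 0.005 m: δ_0 − R_Q·δ_{QQ} = 0.005, so R_Q = (1.1464 − 0.005)/0.02303 = 49.56 kN.
Moment equilibrium about P: M_P = Σ(load moments about P) − R_Q·L = 847.6 − 49.56×12.75 = 215.7 kN·m.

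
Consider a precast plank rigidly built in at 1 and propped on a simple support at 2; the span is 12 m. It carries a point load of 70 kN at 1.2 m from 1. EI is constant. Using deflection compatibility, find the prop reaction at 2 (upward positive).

Remove the prop at 2; the released (primary) structure is a cantilever built in at 1.
Primary-structure tip deflection at 2 by superposition:
  point load 70 at a = 1.2: Pa²(3L − a)/(6EI) = 584.6/EI
Flexibility coefficient — unit upward force at 2: δ_{22} = L³/(3EI) = 576/EI.
Compatibility at 2: δ_0 − R_2·δ_{22} = 0, so R_2 = 584.6/576 = 1.015 kN.

R_2 = 1.015 kN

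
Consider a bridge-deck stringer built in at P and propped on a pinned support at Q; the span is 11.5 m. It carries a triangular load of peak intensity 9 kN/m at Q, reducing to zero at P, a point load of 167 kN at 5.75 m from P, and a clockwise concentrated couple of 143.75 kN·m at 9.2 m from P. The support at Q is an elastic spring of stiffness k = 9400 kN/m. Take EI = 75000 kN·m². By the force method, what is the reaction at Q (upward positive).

Take the reaction at Q as the redundant and release it; the primary structure is a cantilever fixed at P.
Free-end deflection of the primary structure under the applied loading (downward +):
  triangular load, peak 9 at the free end: 11w₀L⁴/(120EI) = 14429/EI
  point load 167 at a = 5.75: Pa²(3L − a)/(6EI) = 26457/EI
  clockwise couple 143.75 at a = 9.2: M₀a(2L − a)/(2EI) = 9125/EI
  δ_0 = 50011/EI
Flexibility coefficient — unit upward force at Q: δ_{QQ} = L³/(3EI) = 507/EI.
With EI = 75000 kN·m²: δ_0 = 0.66682 m and δ_{QQ} = 0.006759 m/kN.
Compatibility — the spring shortens by R_Q/k under the reaction it provides: δ_0 − R_Q·δ_{QQ} = R_Q/k. With 1/k = 0.000106 m/kN, R_Q = δ_0 / (δ_{QQ} + 1/k) = 0.66682 / (0.006759 + 0.000106) = 97.12 kN.

R_Q = 97.12 kN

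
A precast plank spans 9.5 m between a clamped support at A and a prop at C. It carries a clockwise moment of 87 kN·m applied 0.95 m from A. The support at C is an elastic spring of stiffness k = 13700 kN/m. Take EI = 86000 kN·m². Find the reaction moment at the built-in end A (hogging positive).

M_A = 62.74 kN·m

Choose R_C as the redundant. The primary structure is the cantilever fixed at A.
Downward deflection at the released point C due to the loads:
  clockwise couple 87 at a = 0.95: M₀a(2L − a)/(2EI) = 745.9/EI
Tip deflection under a unit load at C: L³/(3EI) = 285.8/EI.
With EI = 86000 kN·m²: δ_0 = 0.008673 m and δ_{CC} = 0.003323 m/kN.
Compatibility — the spring shortens by R_C/k under the reaction it provides: δ_0 − R_C·δ_{CC} = R_C/k. With 1/k = 0.000073 m/kN, R_C = δ_0 / (δ_{CC} + 1/k) = 0.008673 / (0.003323 + 0.000073) = 2.554 kN.
Moment equilibrium about A: M_A = Σ(load moments about A) − R_C·L = 87 − 2.554×9.5 = 62.74 kN·m.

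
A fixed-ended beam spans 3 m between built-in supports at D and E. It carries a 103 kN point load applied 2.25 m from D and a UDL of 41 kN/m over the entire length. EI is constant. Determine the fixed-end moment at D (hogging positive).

M_D = 45.23 kN·m

Release both end moments; the primary structure is a simply-supported span DE with redundants M_D and M_E.
End rotations of the released simple span under the applied load (×1/EI):
  at D: point load 103 at a = 2.25: Pab(L + b)/(6LEI) = 36.21/EI
  at E: point load 103 at a = 2.25: Pab(L + a)/(6LEI) = 50.7/EI
  at D: UDL 41: wL³/(24EI) = 46.12/EI
  at E: UDL 41: wL³/(24EI) = 46.12/EI
  θ_D0 = 82.34/EI,  θ_E0 = 96.82/EI
Flexibility coefficients: a unit moment at one end gives L/(3EI) there and L/(6EI) at the far end, so f₁₁ = f₂₂ = 1/EI and f₁₂ = f₂₁ = 0.5/EI.
Compatibility — zero rotation at each built-in end:
  1 M_D + 0.5 M_E = 82.34
  0.5 M_D + 1 M_E = 96.82
Solving the pair gives M_D = 45.23 kN·m and M_E = 74.2 kN·m (hogging).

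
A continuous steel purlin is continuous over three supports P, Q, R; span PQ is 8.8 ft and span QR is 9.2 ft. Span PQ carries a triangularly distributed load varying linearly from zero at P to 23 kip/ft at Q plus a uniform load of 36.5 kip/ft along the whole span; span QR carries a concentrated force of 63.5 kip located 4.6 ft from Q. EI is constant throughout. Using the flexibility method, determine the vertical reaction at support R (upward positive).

Insert a hinge at Q; M_Q is the redundant, and each span becomes simply supported.
Discontinuity in slope at Q on the released structure — sum the simple-span end rotations:
  span PQ: triangular load, peak 23: w₀L³/(45EI) = 348.3/EI
  span PQ: UDL 36.5: wL³/(24EI) = 1036/EI
  span QR: point load 63.5 at a = 4.6: Pab(L + b)/(6LEI) = 335.9/EI
  relative rotation θ_0 = (1385 + 335.9)/EI = 1721/EI
A unit hogging moment at Q produces rotation L₁/(3EI) + L₂/(3EI) = 6/EI.
Slope continuity at Q: θ_0 = M_Q·6/EI, so M_Q = 1721/6 = 286.8 kip·ft (hogging).
Span QR, ΣM about R: R_Q^{QR}·9.2 = 292.1 + 286.8, so R_Q^{QR} = 62.92 kip and R_R = 63.5 − 62.92 = 0.5792 kip.

R_R = 0.5792 kip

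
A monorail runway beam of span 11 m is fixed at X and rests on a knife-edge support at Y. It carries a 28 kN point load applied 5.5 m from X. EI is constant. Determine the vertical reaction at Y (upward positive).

R_Y = 8.75 kN

Release the roller at Y. Primary structure: cantilever fixed at X.
Downward deflection at the released point Y due to the loads:
  point load 28 at a = 5.5: Pa²(3L − a)/(6EI) = 3882/EI
Tip deflection under a unit load at Y: L³/(3EI) = 443.7/EI.
Compatibility at Y: δ_0 − R_Y·δ_{YY} = 0, so R_Y = 3882/443.7 = 8.75 kN.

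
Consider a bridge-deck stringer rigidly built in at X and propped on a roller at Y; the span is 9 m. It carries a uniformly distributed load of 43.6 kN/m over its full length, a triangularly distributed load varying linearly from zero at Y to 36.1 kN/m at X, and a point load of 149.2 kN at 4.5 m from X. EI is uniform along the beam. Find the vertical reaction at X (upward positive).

Choose R_Y as the redundant. The primary structure is the cantilever fixed at X.
Deflection at Y on the released cantilever, summing each load's contribution:
  UDL 43.6: wL⁴/(8EI) = 35757/EI
  triangular load, peak 36.1 at the fixed end: w₀L⁴/(30EI) = 7895/EI
  point load 149.2 at a = 4.5: Pa²(3L − a)/(6EI) = 11330/EI
  δ_0 = 54982/EI
Tip deflection under a unit load at Y: L³/(3EI) = 243/EI.
Compatibility at Y: δ_0 − R_Y·δ_{YY} = 0, so R_Y = 54982/243 = 226.3 kN.
Vertical equilibrium: R_X = ΣP − R_Y = 704 − 226.3 = 477.8 kN.

R_X = 477.8 kN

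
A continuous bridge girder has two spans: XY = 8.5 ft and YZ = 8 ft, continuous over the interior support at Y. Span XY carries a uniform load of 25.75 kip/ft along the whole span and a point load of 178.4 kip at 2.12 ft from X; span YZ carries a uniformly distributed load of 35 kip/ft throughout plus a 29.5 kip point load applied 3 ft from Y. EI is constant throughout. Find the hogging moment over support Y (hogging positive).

M_Y = 368.7 kip·ft

Release continuity at Y by inserting a hinge; the redundant is the internal moment M_Y. The primary structure is two simply-supported spans XY and YZ.
End slopes at the hinge Y, treating each span as simply supported:
  span XY: UDL 25.75: wL³/(24EI) = 658.9/EI
  span XY: point load 178.4 at a = 2.12: Pab(L + a)/(6LEI) = 502.5/EI
  span YZ: UDL 35: wL³/(24EI) = 746.7/EI
  span YZ: point load 29.5 at a = 3: Pab(L + b)/(6LEI) = 119.8/EI
  relative rotation θ_0 = (1161 + 866.5)/EI = 2028/EI
A unit hogging moment at Y produces rotation L₁/(3EI) + L₂/(3EI) = 5.5/EI.
Slope continuity at Y: θ_0 = M_Y·5.5/EI, so M_Y = 2028/5.5 = 368.7 kip·ft (hogging).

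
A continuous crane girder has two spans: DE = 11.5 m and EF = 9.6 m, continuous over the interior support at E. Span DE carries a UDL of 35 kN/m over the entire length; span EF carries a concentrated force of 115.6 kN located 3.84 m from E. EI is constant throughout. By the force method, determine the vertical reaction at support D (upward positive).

Take M_E as the redundant. Released structure: two simple spans DE and EF with a hinge at E.
Discontinuity in slope at E on the released structure — sum the simple-span end rotations:
  span DE: UDL 35: wL³/(24EI) = 2218/EI
  span EF: point load 115.6 at a = 3.84: Pab(L + b)/(6LEI) = 681.8/EI
  relative rotation θ_0 = (2218 + 681.8)/EI = 2900/EI
A unit hogging moment at E produces rotation L₁/(3EI) + L₂/(3EI) = 7.033/EI.
Compatibility: M_E·(L₁+L₂)/(3EI) = θ_0, giving M_E = 412.3 kN·m (hogging).
Span DE, ΣM about D with M_E applied at E: R_E^{DE}·11.5 = 2314 + 412.3, so R_E^{DE} = 237.1 kN and R_D = 402.5 − 237.1 = 165.4 kN.

R_D = 165.4 kN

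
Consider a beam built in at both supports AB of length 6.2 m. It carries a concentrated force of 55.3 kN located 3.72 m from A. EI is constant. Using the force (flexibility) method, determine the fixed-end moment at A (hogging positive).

Take the two fixed-end moments M_A, M_B as redundants; the released structure is the simple span AB.
Simple-span end rotations at A and B under the given loads:
  at A: point load 55.3 at a = 3.72: Pab(L + b)/(6LEI) = 119/EI
  at B: point load 55.3 at a = 3.72: Pab(L + a)/(6LEI) = 136/EI
  θ_A0 = 119/EI,  θ_B0 = 136/EI
Flexibility coefficients: a unit moment at one end gives L/(3EI) there and L/(6EI) at the far end, so f₁₁ = f₂₂ = 2.067/EI and f₁₂ = f₂₁ = 1.033/EI.
Compatibility — zero rotation at each built-in end:
  2.067 M_A + 1.033 M_B = 119
  1.033 M_A + 2.067 M_B = 136
Solving the pair gives M_A = 32.91 kN·m and M_B = 49.37 kN·m (hogging).

M_A = 32.91 kN·m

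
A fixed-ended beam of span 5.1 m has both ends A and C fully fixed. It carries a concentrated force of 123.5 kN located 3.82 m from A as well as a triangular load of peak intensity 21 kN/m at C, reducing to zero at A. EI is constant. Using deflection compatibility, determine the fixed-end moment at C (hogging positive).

Take the two fixed-end moments M_A, M_C as redundants; the released structure is the simple span AC.
Simple-span end rotations at A and C under the given loads:
  at A: point load 123.5 at a = 3.82: Pab(L + b)/(6LEI) = 125.9/EI
  at C: point load 123.5 at a = 3.82: Pab(L + a)/(6LEI) = 176/EI
  at A: triangular load, peak 21: 7w₀L³/(360EI) = 54.17/EI
  at C: triangular load, peak 21: w₀L³/(45EI) = 61.9/EI
  θ_A0 = 180.1/EI,  θ_C0 = 237.9/EI
Flexibility coefficients: a unit moment at one end gives L/(3EI) there and L/(6EI) at the far end, so f₁₁ = f₂₂ = 1.7/EI and f₁₂ = f₂₁ = 0.85/EI.
Compatibility — zero rotation at each built-in end:
  1.7 M_A + 0.85 M_C = 180.1
  0.85 M_A + 1.7 M_C = 237.9
Solving the pair gives M_A = 47.92 kN·m and M_C = 116 kN·m (hogging).

M_C = 116 kN·m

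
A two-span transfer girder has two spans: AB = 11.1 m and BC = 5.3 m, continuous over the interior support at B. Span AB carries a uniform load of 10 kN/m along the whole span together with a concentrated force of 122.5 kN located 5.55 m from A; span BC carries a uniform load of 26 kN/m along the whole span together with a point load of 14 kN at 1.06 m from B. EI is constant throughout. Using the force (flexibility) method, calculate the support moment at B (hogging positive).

M_B = 309.8 kN·m

Release continuity at B by inserting a hinge; the redundant is the internal moment M_B. The primary structure is two simply-supported spans AB and BC.
Discontinuity in slope at B on the released structure — sum the simple-span end rotations:
  span AB: UDL 10: wL³/(24EI) = 569.8/EI
  span AB: point load 122.5 at a = 5.55: Pab(L + a)/(6LEI) = 943.3/EI
  span BC: UDL 26: wL³/(24EI) = 161.3/EI
  span BC: point load 14 at a = 1.06: Pab(L + b)/(6LEI) = 18.88/EI
  relative rotation θ_0 = (1513 + 180.2)/EI = 1693/EI
A unit hogging moment at B produces rotation L₁/(3EI) + L₂/(3EI) = 5.467/EI.
Compatibility: M_B·(L₁+L₂)/(3EI) = θ_0, giving M_B = 309.8 kN·m (hogging).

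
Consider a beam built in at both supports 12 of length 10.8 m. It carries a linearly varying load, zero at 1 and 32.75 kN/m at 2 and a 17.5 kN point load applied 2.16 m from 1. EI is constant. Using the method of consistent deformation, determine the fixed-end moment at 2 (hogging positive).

Take the two fixed-end moments M_1, M_2 as redundants; the released structure is the simple span 12.
Simple-span end rotations at 1 and 2 under the given loads:
  at 1: triangular load, peak 32.75: 7w₀L³/(360EI) = 802.2/EI
  at 2: triangular load, peak 32.75: w₀L³/(45EI) = 916.8/EI
  at 1: point load 17.5 at a = 2.16: Pab(L + b)/(6LEI) = 97.98/EI
  at 2: point load 17.5 at a = 2.16: Pab(L + a)/(6LEI) = 65.32/EI
  θ_10 = 900.2/EI,  θ_20 = 982.1/EI
Flexibility coefficients: a unit moment at one end gives L/(3EI) there and L/(6EI) at the far end, so f₁₁ = f₂₂ = 3.6/EI and f₁₂ = f₂₁ = 1.8/EI.
Compatibility — zero rotation at each built-in end:
  3.6 M_1 + 1.8 M_2 = 900.2
  1.8 M_1 + 3.6 M_2 = 982.1
Solving the pair gives M_1 = 151.5 kN·m and M_2 = 197 kN·m (hogging).

M_2 = 197 kN·m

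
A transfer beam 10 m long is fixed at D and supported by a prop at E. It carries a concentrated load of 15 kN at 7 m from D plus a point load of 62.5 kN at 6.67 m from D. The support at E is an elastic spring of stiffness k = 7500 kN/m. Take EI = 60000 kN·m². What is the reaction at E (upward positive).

Choose R_E as the redundant. The primary structure is the cantilever fixed at D.
Deflection at E on the released cantilever, summing each load's contribution:
  point load 15 at a = 7: Pa²(3L − a)/(6EI) = 2818/EI
  point load 62.5 at a = 6.67: Pa²(3L − a)/(6EI) = 10812/EI
  δ_0 = 13629/EI
Tip deflection under a unit load at E: L³/(3EI) = 333.3/EI.
With EI = 60000 kN·m²: δ_0 = 0.22715 m and δ_{EE} = 0.005556 m/kN.
Compatibility — the spring shortens by R_E/k under the reaction it provides: δ_0 − R_E·δ_{EE} = R_E/k. With 1/k = 0.000133 m/kN, R_E = δ_0 / (δ_{EE} + 1/k) = 0.22715 / (0.005556 + 0.000133) = 39.93 kN.

R_E = 39.93 kN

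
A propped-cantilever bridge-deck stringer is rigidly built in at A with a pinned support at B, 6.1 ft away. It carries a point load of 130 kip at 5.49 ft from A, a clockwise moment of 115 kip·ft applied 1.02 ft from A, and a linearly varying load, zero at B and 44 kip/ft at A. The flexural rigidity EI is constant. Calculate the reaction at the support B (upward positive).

R_B = 146.1 kip

Take the reaction at B as the redundant and release it; the primary structure is a cantilever fixed at A.
Downward deflection at the released point B due to the loads:
  point load 130 at a = 5.49: Pa²(3L − a)/(6EI) = 8365/EI
  clockwise couple 115 at a = 1.02: M₀a(2L − a)/(2EI) = 655.7/EI
  triangular load, peak 44 at the fixed end: w₀L⁴/(30EI) = 2031/EI
  δ_0 = 11052/EI
Flexibility coefficient — unit upward force at B: δ_{BB} = L³/(3EI) = 75.66/EI.
Compatibility at B: δ_0 − R_B·δ_{BB} = 0, so R_B = 11052/75.66 = 146.1 kip.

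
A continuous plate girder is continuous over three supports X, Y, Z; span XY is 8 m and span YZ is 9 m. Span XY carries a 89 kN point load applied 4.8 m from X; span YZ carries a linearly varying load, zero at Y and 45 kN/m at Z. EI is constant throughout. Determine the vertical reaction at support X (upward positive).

Take M_Y as the redundant. Released structure: two simple spans XY and YZ with a hinge at Y.
Discontinuity in slope at Y on the released structure — sum the simple-span end rotations:
  span XY: point load 89 at a = 4.8: Pab(L + a)/(6LEI) = 364.5/EI
  span YZ: triangular load, peak 45: 7w₀L³/(360EI) = 637.9/EI
  relative rotation θ_0 = (364.5 + 637.9)/EI = 1002/EI
A unit hogging moment at Y produces rotation L₁/(3EI) + L₂/(3EI) = 5.667/EI.
Compatibility: M_Y·(L₁+L₂)/(3EI) = θ_0, giving M_Y = 176.9 kN·m (hogging).
Span XY, ΣM about X with M_Y applied at Y: R_Y^{XY}·8 = 427.2 + 176.9, so R_Y^{XY} = 75.51 kN and R_X = 89 − 75.51 = 13.49 kN.

R_X = 13.49 kN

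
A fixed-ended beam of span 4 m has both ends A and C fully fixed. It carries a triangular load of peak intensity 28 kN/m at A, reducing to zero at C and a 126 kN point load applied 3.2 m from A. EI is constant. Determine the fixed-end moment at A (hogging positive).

M_A = 38.53 kN·m

Release both end moments; the primary structure is a simply-supported span AC with redundants M_A and M_C.
End rotations of the released simple span under the applied load (×1/EI):
  at A: triangular load, peak 28: w₀L³/(45EI) = 39.82/EI
  at C: triangular load, peak 28: 7w₀L³/(360EI) = 34.84/EI
  at A: point load 126 at a = 3.2: Pab(L + b)/(6LEI) = 64.51/EI
  at C: point load 126 at a = 3.2: Pab(L + a)/(6LEI) = 96.77/EI
  θ_A0 = 104.3/EI,  θ_C0 = 131.6/EI
Flexibility coefficients: a unit moment at one end gives L/(3EI) there and L/(6EI) at the far end, so f₁₁ = f₂₂ = 1.333/EI and f₁₂ = f₂₁ = 0.6667/EI.
Compatibility — zero rotation at each built-in end:
  1.333 M_A + 0.6667 M_C = 104.3
  0.6667 M_A + 1.333 M_C = 131.6
Solving the pair gives M_A = 38.53 kN·m and M_C = 79.45 kN·m (hogging).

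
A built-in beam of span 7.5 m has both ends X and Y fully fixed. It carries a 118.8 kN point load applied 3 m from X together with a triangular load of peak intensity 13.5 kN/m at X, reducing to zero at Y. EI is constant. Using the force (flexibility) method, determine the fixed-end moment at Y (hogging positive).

M_Y = 110.8 kN·m

Take the two fixed-end moments M_X, M_Y as redundants; the released structure is the simple span XY.
End rotations of the released simple span under the applied load (×1/EI):
  at X: point load 118.8 at a = 3: Pab(L + b)/(6LEI) = 427.7/EI
  at Y: point load 118.8 at a = 3: Pab(L + a)/(6LEI) = 374.2/EI
  at X: triangular load, peak 13.5: w₀L³/(45EI) = 126.6/EI
  at Y: triangular load, peak 13.5: 7w₀L³/(360EI) = 110.7/EI
  θ_X0 = 554.2/EI,  θ_Y0 = 485/EI
Flexibility coefficients: a unit moment at one end gives L/(3EI) there and L/(6EI) at the far end, so f₁₁ = f₂₂ = 2.5/EI and f₁₂ = f₂₁ = 1.25/EI.
Compatibility — zero rotation at each built-in end:
  2.5 M_X + 1.25 M_Y = 554.2
  1.25 M_X + 2.5 M_Y = 485
Solving the pair gives M_X = 166.3 kN·m and M_Y = 110.8 kN·m (hogging).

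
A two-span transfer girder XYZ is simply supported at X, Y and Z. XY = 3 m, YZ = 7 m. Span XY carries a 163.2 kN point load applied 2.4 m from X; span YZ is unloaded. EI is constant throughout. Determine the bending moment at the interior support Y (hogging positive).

Release continuity at Y by inserting a hinge; the redundant is the internal moment M_Y. The primary structure is two simply-supported spans XY and YZ.
Discontinuity in slope at Y on the released structure — sum the simple-span end rotations:
  span XY: point load 163.2 at a = 2.4: Pab(L + a)/(6LEI) = 70.5/EI
  relative rotation θ_0 = (70.5 + 0)/EI = 70.5/EI
A unit hogging moment at Y produces rotation L₁/(3EI) + L₂/(3EI) = 3.333/EI.
Slope continuity at Y: θ_0 = M_Y·3.333/EI, so M_Y = 70.5/3.333 = 21.15 kN·m (hogging).

M_Y = 21.15 kN·m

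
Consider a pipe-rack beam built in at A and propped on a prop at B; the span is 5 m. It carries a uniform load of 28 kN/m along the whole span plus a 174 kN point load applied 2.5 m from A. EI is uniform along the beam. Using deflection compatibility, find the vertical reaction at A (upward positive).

Release the roller at B. Primary structure: cantilever fixed at A.
Free-end deflection of the primary structure under the applied loading (downward +):
  UDL 28: wL⁴/(8EI) = 2188/EI
  point load 174 at a = 2.5: Pa²(3L − a)/(6EI) = 2266/EI
  δ_0 = 4453/EI
Tip deflection under a unit load at B: L³/(3EI) = 41.67/EI.
The prop prevents deflection at B: R_B = δ_0/δ_{BB} = 4453/41.67 = 106.9 kN.
Vertical equilibrium: R_A = ΣP − R_B = 314 − 106.9 = 207.1 kN.

R_A = 207.1 kN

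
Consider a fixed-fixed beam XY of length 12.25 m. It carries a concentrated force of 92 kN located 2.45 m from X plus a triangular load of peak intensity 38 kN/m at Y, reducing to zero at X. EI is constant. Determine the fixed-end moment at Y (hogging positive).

M_Y = 321.2 kN·m

Release both end moments; the primary structure is a simply-supported span XY with redundants M_X and M_Y.
End rotations of the released simple span under the applied load (×1/EI):
  at X: point load 92 at a = 2.45: Pab(L + b)/(6LEI) = 662.7/EI
  at Y: point load 92 at a = 2.45: Pab(L + a)/(6LEI) = 441.8/EI
  at X: triangular load, peak 38: 7w₀L³/(360EI) = 1358/EI
  at Y: triangular load, peak 38: w₀L³/(45EI) = 1552/EI
  θ_X0 = 2021/EI,  θ_Y0 = 1994/EI
Flexibility coefficients: a unit moment at one end gives L/(3EI) there and L/(6EI) at the far end, so f₁₁ = f₂₂ = 4.083/EI and f₁₂ = f₂₁ = 2.042/EI.
Compatibility — zero rotation at each built-in end:
  4.083 M_X + 2.042 M_Y = 2021
  2.042 M_X + 4.083 M_Y = 1994
Solving the pair gives M_X = 334.3 kN·m and M_Y = 321.2 kN·m (hogging).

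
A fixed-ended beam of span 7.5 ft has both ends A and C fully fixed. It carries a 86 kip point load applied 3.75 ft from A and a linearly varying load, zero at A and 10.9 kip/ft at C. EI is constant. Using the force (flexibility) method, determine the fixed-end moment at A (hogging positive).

Release both end moments; the primary structure is a simply-supported span AC with redundants M_A and M_C.
On the primary (simply-supported) span, the end slopes from the loading are:
  at A: point load 86 at a = 3.75: Pab(L + b)/(6LEI) = 302.3/EI
  at C: point load 86 at a = 3.75: Pab(L + a)/(6LEI) = 302.3/EI
  at A: triangular load, peak 10.9: 7w₀L³/(360EI) = 89.41/EI
  at C: triangular load, peak 10.9: w₀L³/(45EI) = 102.2/EI
  θ_A0 = 391.8/EI,  θ_C0 = 404.5/EI
Flexibility coefficients: a unit moment at one end gives L/(3EI) there and L/(6EI) at the far end, so f₁₁ = f₂₂ = 2.5/EI and f₁₂ = f₂₁ = 1.25/EI.
Compatibility — zero rotation at each built-in end:
  2.5 M_A + 1.25 M_C = 391.8
  1.25 M_A + 2.5 M_C = 404.5
Solving the pair gives M_A = 101.1 kip·ft and M_C = 111.3 kip·ft (hogging).

M_A = 101.1 kip·ft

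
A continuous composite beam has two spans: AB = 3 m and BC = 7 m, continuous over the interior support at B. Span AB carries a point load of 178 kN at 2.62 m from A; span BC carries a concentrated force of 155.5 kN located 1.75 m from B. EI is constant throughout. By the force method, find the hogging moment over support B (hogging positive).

Release continuity at B by inserting a hinge; the redundant is the internal moment M_B. The primary structure is two simply-supported spans AB and BC.
End slopes at the hinge B, treating each span as simply supported:
  span AB: point load 178 at a = 2.62: Pab(L + a)/(6LEI) = 55.33/EI
  span BC: point load 155.5 at a = 1.75: Pab(L + b)/(6LEI) = 416.7/EI
  relative rotation θ_0 = (55.33 + 416.7)/EI = 472/EI
A unit hogging moment at B produces rotation L₁/(3EI) + L₂/(3EI) = 3.333/EI.
Compatibility: M_B·(L₁+L₂)/(3EI) = θ_0, giving M_B = 141.6 kN·m (hogging).

M_B = 141.6 kN·m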